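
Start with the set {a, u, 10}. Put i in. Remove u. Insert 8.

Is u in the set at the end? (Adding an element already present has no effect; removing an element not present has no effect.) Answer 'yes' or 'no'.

Tracking the set through each operation:
Start: {10, a, u}
Event 1 (add i): added. Set: {10, a, i, u}
Event 2 (remove u): removed. Set: {10, a, i}
Event 3 (add 8): added. Set: {10, 8, a, i}

Final set: {10, 8, a, i} (size 4)
u is NOT in the final set.

Answer: no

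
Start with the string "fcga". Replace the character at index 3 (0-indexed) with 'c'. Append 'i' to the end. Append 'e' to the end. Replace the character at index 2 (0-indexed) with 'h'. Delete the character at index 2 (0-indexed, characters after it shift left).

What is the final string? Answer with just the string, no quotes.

Applying each edit step by step:
Start: "fcga"
Op 1 (replace idx 3: 'a' -> 'c'): "fcga" -> "fcgc"
Op 2 (append 'i'): "fcgc" -> "fcgci"
Op 3 (append 'e'): "fcgci" -> "fcgcie"
Op 4 (replace idx 2: 'g' -> 'h'): "fcgcie" -> "fchcie"
Op 5 (delete idx 2 = 'h'): "fchcie" -> "fccie"

Answer: fccie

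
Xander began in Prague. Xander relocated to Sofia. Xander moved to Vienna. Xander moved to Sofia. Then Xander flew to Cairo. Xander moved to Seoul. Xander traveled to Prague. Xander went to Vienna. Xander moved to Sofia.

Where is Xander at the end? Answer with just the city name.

Answer: Sofia

Derivation:
Tracking Xander's location:
Start: Xander is in Prague.
After move 1: Prague -> Sofia. Xander is in Sofia.
After move 2: Sofia -> Vienna. Xander is in Vienna.
After move 3: Vienna -> Sofia. Xander is in Sofia.
After move 4: Sofia -> Cairo. Xander is in Cairo.
After move 5: Cairo -> Seoul. Xander is in Seoul.
After move 6: Seoul -> Prague. Xander is in Prague.
After move 7: Prague -> Vienna. Xander is in Vienna.
After move 8: Vienna -> Sofia. Xander is in Sofia.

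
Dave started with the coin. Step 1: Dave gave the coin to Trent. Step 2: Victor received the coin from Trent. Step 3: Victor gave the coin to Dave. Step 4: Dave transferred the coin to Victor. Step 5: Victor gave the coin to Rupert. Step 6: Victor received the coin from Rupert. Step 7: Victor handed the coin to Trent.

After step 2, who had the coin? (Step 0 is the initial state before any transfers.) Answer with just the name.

Answer: Victor

Derivation:
Tracking the coin holder through step 2:
After step 0 (start): Dave
After step 1: Trent
After step 2: Victor

At step 2, the holder is Victor.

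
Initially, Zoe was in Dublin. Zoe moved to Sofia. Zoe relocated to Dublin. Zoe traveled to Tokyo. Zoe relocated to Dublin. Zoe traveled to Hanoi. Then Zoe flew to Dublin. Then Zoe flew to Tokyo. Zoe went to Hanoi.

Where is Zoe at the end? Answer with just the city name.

Answer: Hanoi

Derivation:
Tracking Zoe's location:
Start: Zoe is in Dublin.
After move 1: Dublin -> Sofia. Zoe is in Sofia.
After move 2: Sofia -> Dublin. Zoe is in Dublin.
After move 3: Dublin -> Tokyo. Zoe is in Tokyo.
After move 4: Tokyo -> Dublin. Zoe is in Dublin.
After move 5: Dublin -> Hanoi. Zoe is in Hanoi.
After move 6: Hanoi -> Dublin. Zoe is in Dublin.
After move 7: Dublin -> Tokyo. Zoe is in Tokyo.
After move 8: Tokyo -> Hanoi. Zoe is in Hanoi.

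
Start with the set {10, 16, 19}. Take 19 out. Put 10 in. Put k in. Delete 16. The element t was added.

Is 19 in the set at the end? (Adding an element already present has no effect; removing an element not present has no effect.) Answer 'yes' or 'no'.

Tracking the set through each operation:
Start: {10, 16, 19}
Event 1 (remove 19): removed. Set: {10, 16}
Event 2 (add 10): already present, no change. Set: {10, 16}
Event 3 (add k): added. Set: {10, 16, k}
Event 4 (remove 16): removed. Set: {10, k}
Event 5 (add t): added. Set: {10, k, t}

Final set: {10, k, t} (size 3)
19 is NOT in the final set.

Answer: no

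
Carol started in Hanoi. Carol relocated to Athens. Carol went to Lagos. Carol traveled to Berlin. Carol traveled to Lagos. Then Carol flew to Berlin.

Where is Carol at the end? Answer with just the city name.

Answer: Berlin

Derivation:
Tracking Carol's location:
Start: Carol is in Hanoi.
After move 1: Hanoi -> Athens. Carol is in Athens.
After move 2: Athens -> Lagos. Carol is in Lagos.
After move 3: Lagos -> Berlin. Carol is in Berlin.
After move 4: Berlin -> Lagos. Carol is in Lagos.
After move 5: Lagos -> Berlin. Carol is in Berlin.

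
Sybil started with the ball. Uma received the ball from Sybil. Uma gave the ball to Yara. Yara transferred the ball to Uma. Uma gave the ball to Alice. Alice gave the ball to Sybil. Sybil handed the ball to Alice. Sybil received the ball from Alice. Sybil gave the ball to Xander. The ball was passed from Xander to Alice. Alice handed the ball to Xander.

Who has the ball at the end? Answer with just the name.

Answer: Xander

Derivation:
Tracking the ball through each event:
Start: Sybil has the ball.
After event 1: Uma has the ball.
After event 2: Yara has the ball.
After event 3: Uma has the ball.
After event 4: Alice has the ball.
After event 5: Sybil has the ball.
After event 6: Alice has the ball.
After event 7: Sybil has the ball.
After event 8: Xander has the ball.
After event 9: Alice has the ball.
After event 10: Xander has the ball.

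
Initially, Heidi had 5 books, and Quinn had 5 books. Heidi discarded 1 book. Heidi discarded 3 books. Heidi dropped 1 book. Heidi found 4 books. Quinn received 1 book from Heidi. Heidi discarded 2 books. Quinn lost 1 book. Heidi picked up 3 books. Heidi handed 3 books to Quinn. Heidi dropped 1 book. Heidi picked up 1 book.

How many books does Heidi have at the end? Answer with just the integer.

Tracking counts step by step:
Start: Heidi=5, Quinn=5
Event 1 (Heidi -1): Heidi: 5 -> 4. State: Heidi=4, Quinn=5
Event 2 (Heidi -3): Heidi: 4 -> 1. State: Heidi=1, Quinn=5
Event 3 (Heidi -1): Heidi: 1 -> 0. State: Heidi=0, Quinn=5
Event 4 (Heidi +4): Heidi: 0 -> 4. State: Heidi=4, Quinn=5
Event 5 (Heidi -> Quinn, 1): Heidi: 4 -> 3, Quinn: 5 -> 6. State: Heidi=3, Quinn=6
Event 6 (Heidi -2): Heidi: 3 -> 1. State: Heidi=1, Quinn=6
Event 7 (Quinn -1): Quinn: 6 -> 5. State: Heidi=1, Quinn=5
Event 8 (Heidi +3): Heidi: 1 -> 4. State: Heidi=4, Quinn=5
Event 9 (Heidi -> Quinn, 3): Heidi: 4 -> 1, Quinn: 5 -> 8. State: Heidi=1, Quinn=8
Event 10 (Heidi -1): Heidi: 1 -> 0. State: Heidi=0, Quinn=8
Event 11 (Heidi +1): Heidi: 0 -> 1. State: Heidi=1, Quinn=8

Heidi's final count: 1

Answer: 1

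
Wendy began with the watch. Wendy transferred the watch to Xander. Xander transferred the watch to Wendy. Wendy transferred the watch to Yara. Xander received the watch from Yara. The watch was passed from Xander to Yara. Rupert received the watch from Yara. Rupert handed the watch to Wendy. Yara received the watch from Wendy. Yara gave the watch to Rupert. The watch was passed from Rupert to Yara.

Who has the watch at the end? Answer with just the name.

Tracking the watch through each event:
Start: Wendy has the watch.
After event 1: Xander has the watch.
After event 2: Wendy has the watch.
After event 3: Yara has the watch.
After event 4: Xander has the watch.
After event 5: Yara has the watch.
After event 6: Rupert has the watch.
After event 7: Wendy has the watch.
After event 8: Yara has the watch.
After event 9: Rupert has the watch.
After event 10: Yara has the watch.

Answer: Yara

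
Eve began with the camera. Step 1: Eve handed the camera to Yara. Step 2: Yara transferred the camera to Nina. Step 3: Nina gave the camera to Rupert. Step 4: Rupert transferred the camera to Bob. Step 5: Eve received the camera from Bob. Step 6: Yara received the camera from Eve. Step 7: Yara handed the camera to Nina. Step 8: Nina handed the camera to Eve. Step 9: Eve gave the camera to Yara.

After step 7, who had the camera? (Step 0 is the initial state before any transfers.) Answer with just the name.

Answer: Nina

Derivation:
Tracking the camera holder through step 7:
After step 0 (start): Eve
After step 1: Yara
After step 2: Nina
After step 3: Rupert
After step 4: Bob
After step 5: Eve
After step 6: Yara
After step 7: Nina

At step 7, the holder is Nina.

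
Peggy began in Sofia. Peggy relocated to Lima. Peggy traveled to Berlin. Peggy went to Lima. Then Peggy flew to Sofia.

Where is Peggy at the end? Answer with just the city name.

Answer: Sofia

Derivation:
Tracking Peggy's location:
Start: Peggy is in Sofia.
After move 1: Sofia -> Lima. Peggy is in Lima.
After move 2: Lima -> Berlin. Peggy is in Berlin.
After move 3: Berlin -> Lima. Peggy is in Lima.
After move 4: Lima -> Sofia. Peggy is in Sofia.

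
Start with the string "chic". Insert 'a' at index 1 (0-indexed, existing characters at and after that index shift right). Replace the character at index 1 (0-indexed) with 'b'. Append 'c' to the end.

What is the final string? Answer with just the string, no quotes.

Answer: cbhicc

Derivation:
Applying each edit step by step:
Start: "chic"
Op 1 (insert 'a' at idx 1): "chic" -> "cahic"
Op 2 (replace idx 1: 'a' -> 'b'): "cahic" -> "cbhic"
Op 3 (append 'c'): "cbhic" -> "cbhicc"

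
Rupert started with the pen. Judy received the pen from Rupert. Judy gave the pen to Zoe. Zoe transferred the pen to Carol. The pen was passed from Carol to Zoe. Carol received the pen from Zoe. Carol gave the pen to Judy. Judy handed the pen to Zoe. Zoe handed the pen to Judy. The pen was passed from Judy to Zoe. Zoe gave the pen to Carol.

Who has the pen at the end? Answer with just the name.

Tracking the pen through each event:
Start: Rupert has the pen.
After event 1: Judy has the pen.
After event 2: Zoe has the pen.
After event 3: Carol has the pen.
After event 4: Zoe has the pen.
After event 5: Carol has the pen.
After event 6: Judy has the pen.
After event 7: Zoe has the pen.
After event 8: Judy has the pen.
After event 9: Zoe has the pen.
After event 10: Carol has the pen.

Answer: Carol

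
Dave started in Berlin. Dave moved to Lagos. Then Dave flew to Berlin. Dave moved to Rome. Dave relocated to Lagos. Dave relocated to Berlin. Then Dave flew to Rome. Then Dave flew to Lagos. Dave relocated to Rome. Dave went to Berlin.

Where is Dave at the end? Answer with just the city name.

Tracking Dave's location:
Start: Dave is in Berlin.
After move 1: Berlin -> Lagos. Dave is in Lagos.
After move 2: Lagos -> Berlin. Dave is in Berlin.
After move 3: Berlin -> Rome. Dave is in Rome.
After move 4: Rome -> Lagos. Dave is in Lagos.
After move 5: Lagos -> Berlin. Dave is in Berlin.
After move 6: Berlin -> Rome. Dave is in Rome.
After move 7: Rome -> Lagos. Dave is in Lagos.
After move 8: Lagos -> Rome. Dave is in Rome.
After move 9: Rome -> Berlin. Dave is in Berlin.

Answer: Berlin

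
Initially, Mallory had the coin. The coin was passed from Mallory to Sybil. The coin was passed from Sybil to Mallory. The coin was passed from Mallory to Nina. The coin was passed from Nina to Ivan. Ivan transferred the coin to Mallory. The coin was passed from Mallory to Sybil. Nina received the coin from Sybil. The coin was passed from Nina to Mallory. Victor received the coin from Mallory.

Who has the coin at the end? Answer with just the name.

Answer: Victor

Derivation:
Tracking the coin through each event:
Start: Mallory has the coin.
After event 1: Sybil has the coin.
After event 2: Mallory has the coin.
After event 3: Nina has the coin.
After event 4: Ivan has the coin.
After event 5: Mallory has the coin.
After event 6: Sybil has the coin.
After event 7: Nina has the coin.
After event 8: Mallory has the coin.
After event 9: Victor has the coin.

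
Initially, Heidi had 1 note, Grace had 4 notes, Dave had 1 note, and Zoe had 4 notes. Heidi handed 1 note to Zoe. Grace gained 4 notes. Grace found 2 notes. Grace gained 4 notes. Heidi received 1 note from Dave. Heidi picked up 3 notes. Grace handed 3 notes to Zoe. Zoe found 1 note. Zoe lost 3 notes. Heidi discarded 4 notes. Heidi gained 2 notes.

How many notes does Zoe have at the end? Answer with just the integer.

Tracking counts step by step:
Start: Heidi=1, Grace=4, Dave=1, Zoe=4
Event 1 (Heidi -> Zoe, 1): Heidi: 1 -> 0, Zoe: 4 -> 5. State: Heidi=0, Grace=4, Dave=1, Zoe=5
Event 2 (Grace +4): Grace: 4 -> 8. State: Heidi=0, Grace=8, Dave=1, Zoe=5
Event 3 (Grace +2): Grace: 8 -> 10. State: Heidi=0, Grace=10, Dave=1, Zoe=5
Event 4 (Grace +4): Grace: 10 -> 14. State: Heidi=0, Grace=14, Dave=1, Zoe=5
Event 5 (Dave -> Heidi, 1): Dave: 1 -> 0, Heidi: 0 -> 1. State: Heidi=1, Grace=14, Dave=0, Zoe=5
Event 6 (Heidi +3): Heidi: 1 -> 4. State: Heidi=4, Grace=14, Dave=0, Zoe=5
Event 7 (Grace -> Zoe, 3): Grace: 14 -> 11, Zoe: 5 -> 8. State: Heidi=4, Grace=11, Dave=0, Zoe=8
Event 8 (Zoe +1): Zoe: 8 -> 9. State: Heidi=4, Grace=11, Dave=0, Zoe=9
Event 9 (Zoe -3): Zoe: 9 -> 6. State: Heidi=4, Grace=11, Dave=0, Zoe=6
Event 10 (Heidi -4): Heidi: 4 -> 0. State: Heidi=0, Grace=11, Dave=0, Zoe=6
Event 11 (Heidi +2): Heidi: 0 -> 2. State: Heidi=2, Grace=11, Dave=0, Zoe=6

Zoe's final count: 6

Answer: 6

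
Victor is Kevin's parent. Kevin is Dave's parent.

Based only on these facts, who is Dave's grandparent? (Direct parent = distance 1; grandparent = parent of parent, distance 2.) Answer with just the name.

Reconstructing the parent chain from the given facts:
  Victor -> Kevin -> Dave
(each arrow means 'parent of the next')
Positions in the chain (0 = top):
  position of Victor: 0
  position of Kevin: 1
  position of Dave: 2

Dave is at position 2; the grandparent is 2 steps up the chain, i.e. position 0: Victor.

Answer: Victor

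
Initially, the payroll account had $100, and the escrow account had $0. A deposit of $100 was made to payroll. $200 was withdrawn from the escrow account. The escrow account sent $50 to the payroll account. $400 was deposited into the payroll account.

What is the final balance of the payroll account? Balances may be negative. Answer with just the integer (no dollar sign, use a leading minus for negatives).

Tracking account balances step by step:
Start: payroll=100, escrow=0
Event 1 (deposit 100 to payroll): payroll: 100 + 100 = 200. Balances: payroll=200, escrow=0
Event 2 (withdraw 200 from escrow): escrow: 0 - 200 = -200. Balances: payroll=200, escrow=-200
Event 3 (transfer 50 escrow -> payroll): escrow: -200 - 50 = -250, payroll: 200 + 50 = 250. Balances: payroll=250, escrow=-250
Event 4 (deposit 400 to payroll): payroll: 250 + 400 = 650. Balances: payroll=650, escrow=-250

Final balance of payroll: 650

Answer: 650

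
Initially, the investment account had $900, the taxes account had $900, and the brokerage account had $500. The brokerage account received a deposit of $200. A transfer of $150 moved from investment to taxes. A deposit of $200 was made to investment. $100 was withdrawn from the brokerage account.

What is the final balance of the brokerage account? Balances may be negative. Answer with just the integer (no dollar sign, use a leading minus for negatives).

Tracking account balances step by step:
Start: investment=900, taxes=900, brokerage=500
Event 1 (deposit 200 to brokerage): brokerage: 500 + 200 = 700. Balances: investment=900, taxes=900, brokerage=700
Event 2 (transfer 150 investment -> taxes): investment: 900 - 150 = 750, taxes: 900 + 150 = 1050. Balances: investment=750, taxes=1050, brokerage=700
Event 3 (deposit 200 to investment): investment: 750 + 200 = 950. Balances: investment=950, taxes=1050, brokerage=700
Event 4 (withdraw 100 from brokerage): brokerage: 700 - 100 = 600. Balances: investment=950, taxes=1050, brokerage=600

Final balance of brokerage: 600

Answer: 600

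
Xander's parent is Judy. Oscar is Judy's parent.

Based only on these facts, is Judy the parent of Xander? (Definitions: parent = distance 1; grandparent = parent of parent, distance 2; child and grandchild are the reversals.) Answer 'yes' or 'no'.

Answer: yes

Derivation:
Reconstructing the parent chain from the given facts:
  Oscar -> Judy -> Xander
(each arrow means 'parent of the next')
Positions in the chain (0 = top):
  position of Oscar: 0
  position of Judy: 1
  position of Xander: 2

Judy is at position 1, Xander is at position 2; signed distance (j - i) = 1.
'parent' requires j - i = 1. Actual distance is 1, so the relation HOLDS.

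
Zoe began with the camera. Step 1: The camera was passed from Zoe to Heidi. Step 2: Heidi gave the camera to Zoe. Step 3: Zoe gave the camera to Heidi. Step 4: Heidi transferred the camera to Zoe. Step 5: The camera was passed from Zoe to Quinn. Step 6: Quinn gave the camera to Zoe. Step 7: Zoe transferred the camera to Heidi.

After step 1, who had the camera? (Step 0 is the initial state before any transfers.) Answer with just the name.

Tracking the camera holder through step 1:
After step 0 (start): Zoe
After step 1: Heidi

At step 1, the holder is Heidi.

Answer: Heidi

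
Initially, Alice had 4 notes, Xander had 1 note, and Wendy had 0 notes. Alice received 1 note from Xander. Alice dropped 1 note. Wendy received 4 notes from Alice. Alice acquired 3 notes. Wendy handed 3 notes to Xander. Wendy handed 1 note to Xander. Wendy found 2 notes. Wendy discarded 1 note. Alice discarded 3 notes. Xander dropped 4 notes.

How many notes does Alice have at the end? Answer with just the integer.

Tracking counts step by step:
Start: Alice=4, Xander=1, Wendy=0
Event 1 (Xander -> Alice, 1): Xander: 1 -> 0, Alice: 4 -> 5. State: Alice=5, Xander=0, Wendy=0
Event 2 (Alice -1): Alice: 5 -> 4. State: Alice=4, Xander=0, Wendy=0
Event 3 (Alice -> Wendy, 4): Alice: 4 -> 0, Wendy: 0 -> 4. State: Alice=0, Xander=0, Wendy=4
Event 4 (Alice +3): Alice: 0 -> 3. State: Alice=3, Xander=0, Wendy=4
Event 5 (Wendy -> Xander, 3): Wendy: 4 -> 1, Xander: 0 -> 3. State: Alice=3, Xander=3, Wendy=1
Event 6 (Wendy -> Xander, 1): Wendy: 1 -> 0, Xander: 3 -> 4. State: Alice=3, Xander=4, Wendy=0
Event 7 (Wendy +2): Wendy: 0 -> 2. State: Alice=3, Xander=4, Wendy=2
Event 8 (Wendy -1): Wendy: 2 -> 1. State: Alice=3, Xander=4, Wendy=1
Event 9 (Alice -3): Alice: 3 -> 0. State: Alice=0, Xander=4, Wendy=1
Event 10 (Xander -4): Xander: 4 -> 0. State: Alice=0, Xander=0, Wendy=1

Alice's final count: 0

Answer: 0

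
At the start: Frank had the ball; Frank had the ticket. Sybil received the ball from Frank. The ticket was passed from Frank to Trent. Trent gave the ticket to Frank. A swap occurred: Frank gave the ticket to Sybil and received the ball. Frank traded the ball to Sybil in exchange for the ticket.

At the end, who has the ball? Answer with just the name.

Tracking all object holders:
Start: ball:Frank, ticket:Frank
Event 1 (give ball: Frank -> Sybil). State: ball:Sybil, ticket:Frank
Event 2 (give ticket: Frank -> Trent). State: ball:Sybil, ticket:Trent
Event 3 (give ticket: Trent -> Frank). State: ball:Sybil, ticket:Frank
Event 4 (swap ticket<->ball: now ticket:Sybil, ball:Frank). State: ball:Frank, ticket:Sybil
Event 5 (swap ball<->ticket: now ball:Sybil, ticket:Frank). State: ball:Sybil, ticket:Frank

Final state: ball:Sybil, ticket:Frank
The ball is held by Sybil.

Answer: Sybil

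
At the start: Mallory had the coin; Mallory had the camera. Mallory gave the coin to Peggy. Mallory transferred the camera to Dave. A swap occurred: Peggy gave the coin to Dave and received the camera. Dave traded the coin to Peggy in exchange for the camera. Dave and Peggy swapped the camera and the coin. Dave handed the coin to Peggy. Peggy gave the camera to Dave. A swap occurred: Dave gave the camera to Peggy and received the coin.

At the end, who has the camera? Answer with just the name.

Tracking all object holders:
Start: coin:Mallory, camera:Mallory
Event 1 (give coin: Mallory -> Peggy). State: coin:Peggy, camera:Mallory
Event 2 (give camera: Mallory -> Dave). State: coin:Peggy, camera:Dave
Event 3 (swap coin<->camera: now coin:Dave, camera:Peggy). State: coin:Dave, camera:Peggy
Event 4 (swap coin<->camera: now coin:Peggy, camera:Dave). State: coin:Peggy, camera:Dave
Event 5 (swap camera<->coin: now camera:Peggy, coin:Dave). State: coin:Dave, camera:Peggy
Event 6 (give coin: Dave -> Peggy). State: coin:Peggy, camera:Peggy
Event 7 (give camera: Peggy -> Dave). State: coin:Peggy, camera:Dave
Event 8 (swap camera<->coin: now camera:Peggy, coin:Dave). State: coin:Dave, camera:Peggy

Final state: coin:Dave, camera:Peggy
The camera is held by Peggy.

Answer: Peggy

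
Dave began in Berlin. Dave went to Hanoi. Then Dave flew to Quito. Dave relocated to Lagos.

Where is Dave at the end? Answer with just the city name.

Answer: Lagos

Derivation:
Tracking Dave's location:
Start: Dave is in Berlin.
After move 1: Berlin -> Hanoi. Dave is in Hanoi.
After move 2: Hanoi -> Quito. Dave is in Quito.
After move 3: Quito -> Lagos. Dave is in Lagos.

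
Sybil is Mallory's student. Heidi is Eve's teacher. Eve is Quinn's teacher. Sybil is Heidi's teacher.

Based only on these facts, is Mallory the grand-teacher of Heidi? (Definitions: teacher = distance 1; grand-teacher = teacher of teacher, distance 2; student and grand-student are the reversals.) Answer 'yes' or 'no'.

Reconstructing the teacher chain from the given facts:
  Mallory -> Sybil -> Heidi -> Eve -> Quinn
(each arrow means 'teacher of the next')
Positions in the chain (0 = top):
  position of Mallory: 0
  position of Sybil: 1
  position of Heidi: 2
  position of Eve: 3
  position of Quinn: 4

Mallory is at position 0, Heidi is at position 2; signed distance (j - i) = 2.
'grand-teacher' requires j - i = 2. Actual distance is 2, so the relation HOLDS.

Answer: yes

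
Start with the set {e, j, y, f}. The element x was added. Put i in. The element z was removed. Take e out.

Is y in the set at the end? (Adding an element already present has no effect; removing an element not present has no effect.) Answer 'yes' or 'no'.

Tracking the set through each operation:
Start: {e, f, j, y}
Event 1 (add x): added. Set: {e, f, j, x, y}
Event 2 (add i): added. Set: {e, f, i, j, x, y}
Event 3 (remove z): not present, no change. Set: {e, f, i, j, x, y}
Event 4 (remove e): removed. Set: {f, i, j, x, y}

Final set: {f, i, j, x, y} (size 5)
y is in the final set.

Answer: yes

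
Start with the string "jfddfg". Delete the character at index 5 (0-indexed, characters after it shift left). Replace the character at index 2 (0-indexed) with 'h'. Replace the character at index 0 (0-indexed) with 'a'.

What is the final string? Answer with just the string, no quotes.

Applying each edit step by step:
Start: "jfddfg"
Op 1 (delete idx 5 = 'g'): "jfddfg" -> "jfddf"
Op 2 (replace idx 2: 'd' -> 'h'): "jfddf" -> "jfhdf"
Op 3 (replace idx 0: 'j' -> 'a'): "jfhdf" -> "afhdf"

Answer: afhdf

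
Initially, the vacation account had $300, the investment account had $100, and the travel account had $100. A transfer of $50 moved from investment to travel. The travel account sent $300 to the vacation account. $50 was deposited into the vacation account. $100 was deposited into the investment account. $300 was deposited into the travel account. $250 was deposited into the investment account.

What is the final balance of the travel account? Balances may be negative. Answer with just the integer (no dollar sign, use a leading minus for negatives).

Answer: 150

Derivation:
Tracking account balances step by step:
Start: vacation=300, investment=100, travel=100
Event 1 (transfer 50 investment -> travel): investment: 100 - 50 = 50, travel: 100 + 50 = 150. Balances: vacation=300, investment=50, travel=150
Event 2 (transfer 300 travel -> vacation): travel: 150 - 300 = -150, vacation: 300 + 300 = 600. Balances: vacation=600, investment=50, travel=-150
Event 3 (deposit 50 to vacation): vacation: 600 + 50 = 650. Balances: vacation=650, investment=50, travel=-150
Event 4 (deposit 100 to investment): investment: 50 + 100 = 150. Balances: vacation=650, investment=150, travel=-150
Event 5 (deposit 300 to travel): travel: -150 + 300 = 150. Balances: vacation=650, investment=150, travel=150
Event 6 (deposit 250 to investment): investment: 150 + 250 = 400. Balances: vacation=650, investment=400, travel=150

Final balance of travel: 150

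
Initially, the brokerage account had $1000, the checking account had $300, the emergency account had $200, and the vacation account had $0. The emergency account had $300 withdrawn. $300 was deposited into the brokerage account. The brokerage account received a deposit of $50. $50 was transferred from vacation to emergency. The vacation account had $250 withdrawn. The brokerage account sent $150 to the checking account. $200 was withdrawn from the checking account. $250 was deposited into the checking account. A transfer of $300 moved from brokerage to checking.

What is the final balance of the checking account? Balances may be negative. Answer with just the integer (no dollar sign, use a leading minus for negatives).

Answer: 800

Derivation:
Tracking account balances step by step:
Start: brokerage=1000, checking=300, emergency=200, vacation=0
Event 1 (withdraw 300 from emergency): emergency: 200 - 300 = -100. Balances: brokerage=1000, checking=300, emergency=-100, vacation=0
Event 2 (deposit 300 to brokerage): brokerage: 1000 + 300 = 1300. Balances: brokerage=1300, checking=300, emergency=-100, vacation=0
Event 3 (deposit 50 to brokerage): brokerage: 1300 + 50 = 1350. Balances: brokerage=1350, checking=300, emergency=-100, vacation=0
Event 4 (transfer 50 vacation -> emergency): vacation: 0 - 50 = -50, emergency: -100 + 50 = -50. Balances: brokerage=1350, checking=300, emergency=-50, vacation=-50
Event 5 (withdraw 250 from vacation): vacation: -50 - 250 = -300. Balances: brokerage=1350, checking=300, emergency=-50, vacation=-300
Event 6 (transfer 150 brokerage -> checking): brokerage: 1350 - 150 = 1200, checking: 300 + 150 = 450. Balances: brokerage=1200, checking=450, emergency=-50, vacation=-300
Event 7 (withdraw 200 from checking): checking: 450 - 200 = 250. Balances: brokerage=1200, checking=250, emergency=-50, vacation=-300
Event 8 (deposit 250 to checking): checking: 250 + 250 = 500. Balances: brokerage=1200, checking=500, emergency=-50, vacation=-300
Event 9 (transfer 300 brokerage -> checking): brokerage: 1200 - 300 = 900, checking: 500 + 300 = 800. Balances: brokerage=900, checking=800, emergency=-50, vacation=-300

Final balance of checking: 800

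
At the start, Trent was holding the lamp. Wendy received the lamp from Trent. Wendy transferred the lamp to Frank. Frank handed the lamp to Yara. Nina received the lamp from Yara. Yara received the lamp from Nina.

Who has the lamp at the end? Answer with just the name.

Answer: Yara

Derivation:
Tracking the lamp through each event:
Start: Trent has the lamp.
After event 1: Wendy has the lamp.
After event 2: Frank has the lamp.
After event 3: Yara has the lamp.
After event 4: Nina has the lamp.
After event 5: Yara has the lamp.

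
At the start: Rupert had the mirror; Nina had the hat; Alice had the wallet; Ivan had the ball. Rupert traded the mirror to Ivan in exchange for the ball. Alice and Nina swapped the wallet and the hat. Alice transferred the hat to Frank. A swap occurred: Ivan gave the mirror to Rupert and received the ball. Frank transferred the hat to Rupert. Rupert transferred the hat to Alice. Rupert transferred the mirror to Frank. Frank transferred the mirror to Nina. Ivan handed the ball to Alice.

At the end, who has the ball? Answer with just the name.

Tracking all object holders:
Start: mirror:Rupert, hat:Nina, wallet:Alice, ball:Ivan
Event 1 (swap mirror<->ball: now mirror:Ivan, ball:Rupert). State: mirror:Ivan, hat:Nina, wallet:Alice, ball:Rupert
Event 2 (swap wallet<->hat: now wallet:Nina, hat:Alice). State: mirror:Ivan, hat:Alice, wallet:Nina, ball:Rupert
Event 3 (give hat: Alice -> Frank). State: mirror:Ivan, hat:Frank, wallet:Nina, ball:Rupert
Event 4 (swap mirror<->ball: now mirror:Rupert, ball:Ivan). State: mirror:Rupert, hat:Frank, wallet:Nina, ball:Ivan
Event 5 (give hat: Frank -> Rupert). State: mirror:Rupert, hat:Rupert, wallet:Nina, ball:Ivan
Event 6 (give hat: Rupert -> Alice). State: mirror:Rupert, hat:Alice, wallet:Nina, ball:Ivan
Event 7 (give mirror: Rupert -> Frank). State: mirror:Frank, hat:Alice, wallet:Nina, ball:Ivan
Event 8 (give mirror: Frank -> Nina). State: mirror:Nina, hat:Alice, wallet:Nina, ball:Ivan
Event 9 (give ball: Ivan -> Alice). State: mirror:Nina, hat:Alice, wallet:Nina, ball:Alice

Final state: mirror:Nina, hat:Alice, wallet:Nina, ball:Alice
The ball is held by Alice.

Answer: Alice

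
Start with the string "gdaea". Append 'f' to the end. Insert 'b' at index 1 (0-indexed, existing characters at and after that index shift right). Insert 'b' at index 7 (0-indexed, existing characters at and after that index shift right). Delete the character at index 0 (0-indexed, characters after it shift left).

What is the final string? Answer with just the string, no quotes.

Applying each edit step by step:
Start: "gdaea"
Op 1 (append 'f'): "gdaea" -> "gdaeaf"
Op 2 (insert 'b' at idx 1): "gdaeaf" -> "gbdaeaf"
Op 3 (insert 'b' at idx 7): "gbdaeaf" -> "gbdaeafb"
Op 4 (delete idx 0 = 'g'): "gbdaeafb" -> "bdaeafb"

Answer: bdaeafb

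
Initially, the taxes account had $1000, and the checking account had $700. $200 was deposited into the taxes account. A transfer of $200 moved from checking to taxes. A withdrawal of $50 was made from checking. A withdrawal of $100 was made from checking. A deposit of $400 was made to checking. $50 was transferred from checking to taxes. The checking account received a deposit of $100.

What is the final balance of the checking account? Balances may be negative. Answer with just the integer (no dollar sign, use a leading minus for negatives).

Tracking account balances step by step:
Start: taxes=1000, checking=700
Event 1 (deposit 200 to taxes): taxes: 1000 + 200 = 1200. Balances: taxes=1200, checking=700
Event 2 (transfer 200 checking -> taxes): checking: 700 - 200 = 500, taxes: 1200 + 200 = 1400. Balances: taxes=1400, checking=500
Event 3 (withdraw 50 from checking): checking: 500 - 50 = 450. Balances: taxes=1400, checking=450
Event 4 (withdraw 100 from checking): checking: 450 - 100 = 350. Balances: taxes=1400, checking=350
Event 5 (deposit 400 to checking): checking: 350 + 400 = 750. Balances: taxes=1400, checking=750
Event 6 (transfer 50 checking -> taxes): checking: 750 - 50 = 700, taxes: 1400 + 50 = 1450. Balances: taxes=1450, checking=700
Event 7 (deposit 100 to checking): checking: 700 + 100 = 800. Balances: taxes=1450, checking=800

Final balance of checking: 800

Answer: 800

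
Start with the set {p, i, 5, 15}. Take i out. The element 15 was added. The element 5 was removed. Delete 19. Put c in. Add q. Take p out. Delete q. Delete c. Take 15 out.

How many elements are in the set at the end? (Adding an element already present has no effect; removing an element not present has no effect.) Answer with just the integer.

Answer: 0

Derivation:
Tracking the set through each operation:
Start: {15, 5, i, p}
Event 1 (remove i): removed. Set: {15, 5, p}
Event 2 (add 15): already present, no change. Set: {15, 5, p}
Event 3 (remove 5): removed. Set: {15, p}
Event 4 (remove 19): not present, no change. Set: {15, p}
Event 5 (add c): added. Set: {15, c, p}
Event 6 (add q): added. Set: {15, c, p, q}
Event 7 (remove p): removed. Set: {15, c, q}
Event 8 (remove q): removed. Set: {15, c}
Event 9 (remove c): removed. Set: {15}
Event 10 (remove 15): removed. Set: {}

Final set: {} (size 0)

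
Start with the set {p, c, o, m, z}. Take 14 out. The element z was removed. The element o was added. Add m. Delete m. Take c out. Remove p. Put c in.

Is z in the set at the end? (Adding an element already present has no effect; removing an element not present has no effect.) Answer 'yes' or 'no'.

Answer: no

Derivation:
Tracking the set through each operation:
Start: {c, m, o, p, z}
Event 1 (remove 14): not present, no change. Set: {c, m, o, p, z}
Event 2 (remove z): removed. Set: {c, m, o, p}
Event 3 (add o): already present, no change. Set: {c, m, o, p}
Event 4 (add m): already present, no change. Set: {c, m, o, p}
Event 5 (remove m): removed. Set: {c, o, p}
Event 6 (remove c): removed. Set: {o, p}
Event 7 (remove p): removed. Set: {o}
Event 8 (add c): added. Set: {c, o}

Final set: {c, o} (size 2)
z is NOT in the final set.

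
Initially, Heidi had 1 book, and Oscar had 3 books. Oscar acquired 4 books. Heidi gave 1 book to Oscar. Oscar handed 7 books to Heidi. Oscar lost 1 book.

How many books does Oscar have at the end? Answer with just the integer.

Tracking counts step by step:
Start: Heidi=1, Oscar=3
Event 1 (Oscar +4): Oscar: 3 -> 7. State: Heidi=1, Oscar=7
Event 2 (Heidi -> Oscar, 1): Heidi: 1 -> 0, Oscar: 7 -> 8. State: Heidi=0, Oscar=8
Event 3 (Oscar -> Heidi, 7): Oscar: 8 -> 1, Heidi: 0 -> 7. State: Heidi=7, Oscar=1
Event 4 (Oscar -1): Oscar: 1 -> 0. State: Heidi=7, Oscar=0

Oscar's final count: 0

Answer: 0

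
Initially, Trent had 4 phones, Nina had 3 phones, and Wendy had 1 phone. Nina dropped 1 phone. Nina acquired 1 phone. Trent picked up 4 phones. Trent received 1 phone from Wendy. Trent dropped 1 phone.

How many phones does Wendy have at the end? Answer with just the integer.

Tracking counts step by step:
Start: Trent=4, Nina=3, Wendy=1
Event 1 (Nina -1): Nina: 3 -> 2. State: Trent=4, Nina=2, Wendy=1
Event 2 (Nina +1): Nina: 2 -> 3. State: Trent=4, Nina=3, Wendy=1
Event 3 (Trent +4): Trent: 4 -> 8. State: Trent=8, Nina=3, Wendy=1
Event 4 (Wendy -> Trent, 1): Wendy: 1 -> 0, Trent: 8 -> 9. State: Trent=9, Nina=3, Wendy=0
Event 5 (Trent -1): Trent: 9 -> 8. State: Trent=8, Nina=3, Wendy=0

Wendy's final count: 0

Answer: 0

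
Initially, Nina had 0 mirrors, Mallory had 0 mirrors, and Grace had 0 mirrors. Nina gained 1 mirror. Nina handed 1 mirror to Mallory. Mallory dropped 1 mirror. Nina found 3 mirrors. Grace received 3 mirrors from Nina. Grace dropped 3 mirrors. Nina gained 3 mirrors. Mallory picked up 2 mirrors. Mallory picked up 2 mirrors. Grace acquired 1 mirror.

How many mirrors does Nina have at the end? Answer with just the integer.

Answer: 3

Derivation:
Tracking counts step by step:
Start: Nina=0, Mallory=0, Grace=0
Event 1 (Nina +1): Nina: 0 -> 1. State: Nina=1, Mallory=0, Grace=0
Event 2 (Nina -> Mallory, 1): Nina: 1 -> 0, Mallory: 0 -> 1. State: Nina=0, Mallory=1, Grace=0
Event 3 (Mallory -1): Mallory: 1 -> 0. State: Nina=0, Mallory=0, Grace=0
Event 4 (Nina +3): Nina: 0 -> 3. State: Nina=3, Mallory=0, Grace=0
Event 5 (Nina -> Grace, 3): Nina: 3 -> 0, Grace: 0 -> 3. State: Nina=0, Mallory=0, Grace=3
Event 6 (Grace -3): Grace: 3 -> 0. State: Nina=0, Mallory=0, Grace=0
Event 7 (Nina +3): Nina: 0 -> 3. State: Nina=3, Mallory=0, Grace=0
Event 8 (Mallory +2): Mallory: 0 -> 2. State: Nina=3, Mallory=2, Grace=0
Event 9 (Mallory +2): Mallory: 2 -> 4. State: Nina=3, Mallory=4, Grace=0
Event 10 (Grace +1): Grace: 0 -> 1. State: Nina=3, Mallory=4, Grace=1

Nina's final count: 3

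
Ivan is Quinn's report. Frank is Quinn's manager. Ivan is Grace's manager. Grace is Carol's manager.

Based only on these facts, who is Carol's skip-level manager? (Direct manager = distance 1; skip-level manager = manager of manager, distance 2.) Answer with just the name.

Reconstructing the manager chain from the given facts:
  Frank -> Quinn -> Ivan -> Grace -> Carol
(each arrow means 'manager of the next')
Positions in the chain (0 = top):
  position of Frank: 0
  position of Quinn: 1
  position of Ivan: 2
  position of Grace: 3
  position of Carol: 4

Carol is at position 4; the skip-level manager is 2 steps up the chain, i.e. position 2: Ivan.

Answer: Ivan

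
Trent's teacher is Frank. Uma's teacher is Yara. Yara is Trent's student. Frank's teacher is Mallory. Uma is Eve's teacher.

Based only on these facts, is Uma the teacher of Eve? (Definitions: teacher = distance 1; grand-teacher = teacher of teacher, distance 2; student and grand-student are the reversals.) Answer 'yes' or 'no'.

Answer: yes

Derivation:
Reconstructing the teacher chain from the given facts:
  Mallory -> Frank -> Trent -> Yara -> Uma -> Eve
(each arrow means 'teacher of the next')
Positions in the chain (0 = top):
  position of Mallory: 0
  position of Frank: 1
  position of Trent: 2
  position of Yara: 3
  position of Uma: 4
  position of Eve: 5

Uma is at position 4, Eve is at position 5; signed distance (j - i) = 1.
'teacher' requires j - i = 1. Actual distance is 1, so the relation HOLDS.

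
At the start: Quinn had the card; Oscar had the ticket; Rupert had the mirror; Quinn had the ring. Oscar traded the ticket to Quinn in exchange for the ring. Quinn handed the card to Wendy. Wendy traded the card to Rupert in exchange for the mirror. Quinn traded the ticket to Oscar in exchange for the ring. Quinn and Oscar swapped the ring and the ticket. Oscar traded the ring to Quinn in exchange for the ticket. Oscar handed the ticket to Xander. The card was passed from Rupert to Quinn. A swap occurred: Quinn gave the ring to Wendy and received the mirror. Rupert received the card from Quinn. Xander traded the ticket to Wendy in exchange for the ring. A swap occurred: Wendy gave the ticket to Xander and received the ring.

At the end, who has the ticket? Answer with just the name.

Answer: Xander

Derivation:
Tracking all object holders:
Start: card:Quinn, ticket:Oscar, mirror:Rupert, ring:Quinn
Event 1 (swap ticket<->ring: now ticket:Quinn, ring:Oscar). State: card:Quinn, ticket:Quinn, mirror:Rupert, ring:Oscar
Event 2 (give card: Quinn -> Wendy). State: card:Wendy, ticket:Quinn, mirror:Rupert, ring:Oscar
Event 3 (swap card<->mirror: now card:Rupert, mirror:Wendy). State: card:Rupert, ticket:Quinn, mirror:Wendy, ring:Oscar
Event 4 (swap ticket<->ring: now ticket:Oscar, ring:Quinn). State: card:Rupert, ticket:Oscar, mirror:Wendy, ring:Quinn
Event 5 (swap ring<->ticket: now ring:Oscar, ticket:Quinn). State: card:Rupert, ticket:Quinn, mirror:Wendy, ring:Oscar
Event 6 (swap ring<->ticket: now ring:Quinn, ticket:Oscar). State: card:Rupert, ticket:Oscar, mirror:Wendy, ring:Quinn
Event 7 (give ticket: Oscar -> Xander). State: card:Rupert, ticket:Xander, mirror:Wendy, ring:Quinn
Event 8 (give card: Rupert -> Quinn). State: card:Quinn, ticket:Xander, mirror:Wendy, ring:Quinn
Event 9 (swap ring<->mirror: now ring:Wendy, mirror:Quinn). State: card:Quinn, ticket:Xander, mirror:Quinn, ring:Wendy
Event 10 (give card: Quinn -> Rupert). State: card:Rupert, ticket:Xander, mirror:Quinn, ring:Wendy
Event 11 (swap ticket<->ring: now ticket:Wendy, ring:Xander). State: card:Rupert, ticket:Wendy, mirror:Quinn, ring:Xander
Event 12 (swap ticket<->ring: now ticket:Xander, ring:Wendy). State: card:Rupert, ticket:Xander, mirror:Quinn, ring:Wendy

Final state: card:Rupert, ticket:Xander, mirror:Quinn, ring:Wendy
The ticket is held by Xander.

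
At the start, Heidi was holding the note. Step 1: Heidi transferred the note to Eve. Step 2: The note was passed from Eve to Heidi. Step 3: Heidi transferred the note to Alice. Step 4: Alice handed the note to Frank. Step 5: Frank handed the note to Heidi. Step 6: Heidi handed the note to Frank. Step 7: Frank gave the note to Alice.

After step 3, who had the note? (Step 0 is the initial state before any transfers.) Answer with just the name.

Tracking the note holder through step 3:
After step 0 (start): Heidi
After step 1: Eve
After step 2: Heidi
After step 3: Alice

At step 3, the holder is Alice.

Answer: Alice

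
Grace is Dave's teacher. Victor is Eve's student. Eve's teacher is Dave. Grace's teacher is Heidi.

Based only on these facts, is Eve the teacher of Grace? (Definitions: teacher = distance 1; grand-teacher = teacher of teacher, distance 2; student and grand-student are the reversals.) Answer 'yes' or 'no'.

Reconstructing the teacher chain from the given facts:
  Heidi -> Grace -> Dave -> Eve -> Victor
(each arrow means 'teacher of the next')
Positions in the chain (0 = top):
  position of Heidi: 0
  position of Grace: 1
  position of Dave: 2
  position of Eve: 3
  position of Victor: 4

Eve is at position 3, Grace is at position 1; signed distance (j - i) = -2.
'teacher' requires j - i = 1. Actual distance is -2, so the relation does NOT hold.

Answer: no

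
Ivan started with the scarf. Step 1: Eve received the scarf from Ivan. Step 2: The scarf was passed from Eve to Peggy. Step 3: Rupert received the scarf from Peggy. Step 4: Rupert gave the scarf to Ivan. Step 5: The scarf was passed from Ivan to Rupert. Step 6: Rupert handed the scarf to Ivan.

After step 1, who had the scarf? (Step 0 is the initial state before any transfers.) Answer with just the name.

Tracking the scarf holder through step 1:
After step 0 (start): Ivan
After step 1: Eve

At step 1, the holder is Eve.

Answer: Eve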